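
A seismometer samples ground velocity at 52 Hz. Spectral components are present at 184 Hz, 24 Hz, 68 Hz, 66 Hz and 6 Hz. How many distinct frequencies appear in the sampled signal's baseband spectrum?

4

fs/2 = 26 Hz.
184 Hz mod fs = 28 Hz.
28 Hz > fs/2 = 26 Hz, folds to fs − 28 Hz = 24 Hz.
24 Hz ≤ fs/2 = 26 Hz, passes unchanged.
68 Hz mod fs = 16 Hz.
16 Hz ≤ fs/2 = 26 Hz, appears at 16 Hz.
66 Hz mod fs = 14 Hz.
14 Hz ≤ fs/2 = 26 Hz, appears at 14 Hz.
6 Hz ≤ fs/2 = 26 Hz, passes unchanged.
Distinct values: {6 Hz, 14 Hz, 16 Hz, 24 Hz} → 4.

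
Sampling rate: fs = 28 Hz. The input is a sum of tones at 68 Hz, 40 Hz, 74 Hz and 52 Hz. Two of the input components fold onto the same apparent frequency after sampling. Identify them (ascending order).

fs/2 = 14 Hz.
68 Hz mod fs = 12 Hz.
12 Hz ≤ fs/2 = 14 Hz, appears at 12 Hz.
40 Hz mod fs = 12 Hz.
12 Hz ≤ fs/2 = 14 Hz, appears at 12 Hz.
74 Hz mod fs = 18 Hz.
18 Hz > fs/2 = 14 Hz, folds to fs − 18 Hz = 10 Hz.
52 Hz mod fs = 24 Hz.
24 Hz > fs/2 = 14 Hz, folds to fs − 24 Hz = 4 Hz.
40 Hz and 68 Hz both map to 12 Hz.

40 Hz, 68 Hz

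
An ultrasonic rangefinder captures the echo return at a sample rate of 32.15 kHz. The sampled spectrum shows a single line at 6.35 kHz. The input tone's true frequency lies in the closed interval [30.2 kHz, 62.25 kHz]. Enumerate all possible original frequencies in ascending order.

Frequencies that alias to 6.35 kHz are k·fs ± 6.35 kHz for integer k ≥ 0.
k=0: 6.35 kHz.
k=1: 25.8 kHz, 38.5 kHz.
k=2: 57.95 kHz, 70.65 kHz.
k=3: 90.1 kHz, 102.8 kHz.
Within [30.2 kHz, 62.25 kHz]: 38.5 kHz, 57.95 kHz.

38.5 kHz, 57.95 kHz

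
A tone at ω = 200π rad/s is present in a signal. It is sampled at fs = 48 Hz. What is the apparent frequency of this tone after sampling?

4 Hz

ω = 200π rad/s → f = ω/(2π) = 100 Hz.
100 Hz mod fs = 4 Hz.
4 Hz ≤ fs/2 = 24 Hz, appears at 4 Hz.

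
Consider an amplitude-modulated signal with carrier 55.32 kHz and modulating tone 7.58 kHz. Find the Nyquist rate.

AM sidebands sit at fc ± fm = 47.74 kHz and 62.9 kHz.
Highest-frequency component: 62.9 kHz.
Nyquist rate = 2 × 62.9 kHz = 125.8 kHz.

125.8 kHz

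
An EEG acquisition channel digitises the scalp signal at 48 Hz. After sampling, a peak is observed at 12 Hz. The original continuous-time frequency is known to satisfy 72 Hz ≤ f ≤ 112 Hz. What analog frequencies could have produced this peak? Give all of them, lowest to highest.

84 Hz, 108 Hz

Frequencies that alias to 12 Hz are k·fs ± 12 Hz for integer k ≥ 0.
k=0: 12 Hz.
k=1: 36 Hz, 60 Hz.
k=2: 84 Hz, 108 Hz.
k=3: 132 Hz, 156 Hz.
Within [72 Hz, 112 Hz]: 84 Hz, 108 Hz.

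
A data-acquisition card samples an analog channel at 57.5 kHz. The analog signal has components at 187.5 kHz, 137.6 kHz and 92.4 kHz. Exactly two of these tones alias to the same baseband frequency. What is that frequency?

22.6 kHz

fs/2 = 28.75 kHz.
187.5 kHz mod fs = 15 kHz.
15 kHz ≤ fs/2 = 28.75 kHz, appears at 15 kHz.
137.6 kHz mod fs = 22.6 kHz.
22.6 kHz ≤ fs/2 = 28.75 kHz, appears at 22.6 kHz.
92.4 kHz mod fs = 34.9 kHz.
34.9 kHz > fs/2 = 28.75 kHz, folds to fs − 34.9 kHz = 22.6 kHz.
92.4 kHz and 137.6 kHz both map to 22.6 kHz.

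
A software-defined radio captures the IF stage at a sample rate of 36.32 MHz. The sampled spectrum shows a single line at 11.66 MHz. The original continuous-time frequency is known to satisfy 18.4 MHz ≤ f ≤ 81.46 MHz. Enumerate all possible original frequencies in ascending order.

Frequencies that alias to 11.66 MHz are k·fs ± 11.66 MHz for integer k ≥ 0.
k=0: 11.66 MHz.
k=1: 24.66 MHz, 47.98 MHz.
k=2: 60.98 MHz, 84.3 MHz.
k=3: 97.3 MHz, 120.62 MHz.
Within [18.4 MHz, 81.46 MHz]: 24.66 MHz, 47.98 MHz, 60.98 MHz.

24.66 MHz, 47.98 MHz, 60.98 MHz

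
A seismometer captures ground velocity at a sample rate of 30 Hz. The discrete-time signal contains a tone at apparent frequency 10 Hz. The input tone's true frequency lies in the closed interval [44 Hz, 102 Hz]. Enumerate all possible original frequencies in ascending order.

50 Hz, 70 Hz, 80 Hz, 100 Hz

Frequencies that alias to 10 Hz are k·fs ± 10 Hz for integer k ≥ 0.
k=0: 10 Hz.
k=1: 20 Hz, 40 Hz.
k=2: 50 Hz, 70 Hz.
k=3: 80 Hz, 100 Hz.
k=4: 110 Hz, 130 Hz.
Within [44 Hz, 102 Hz]: 50 Hz, 70 Hz, 80 Hz, 100 Hz.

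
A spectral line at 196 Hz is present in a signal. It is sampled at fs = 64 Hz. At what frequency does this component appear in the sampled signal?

4 Hz

196 Hz mod fs = 4 Hz.
4 Hz ≤ fs/2 = 32 Hz, appears at 4 Hz.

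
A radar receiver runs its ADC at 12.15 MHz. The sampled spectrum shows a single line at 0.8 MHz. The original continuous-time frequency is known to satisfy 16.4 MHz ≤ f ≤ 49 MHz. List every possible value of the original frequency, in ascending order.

23.5 MHz, 25.1 MHz, 35.65 MHz, 37.25 MHz, 47.8 MHz

Frequencies that alias to 0.8 MHz are k·fs ± 0.8 MHz for integer k ≥ 0.
k=0: 0.8 MHz.
k=1: 11.35 MHz, 12.95 MHz.
k=2: 23.5 MHz, 25.1 MHz.
k=3: 35.65 MHz, 37.25 MHz.
k=4: 47.8 MHz, 49.4 MHz.
k=5: 59.95 MHz, 61.55 MHz.
Within [16.4 MHz, 49 MHz]: 23.5 MHz, 25.1 MHz, 35.65 MHz, 37.25 MHz, 47.8 MHz.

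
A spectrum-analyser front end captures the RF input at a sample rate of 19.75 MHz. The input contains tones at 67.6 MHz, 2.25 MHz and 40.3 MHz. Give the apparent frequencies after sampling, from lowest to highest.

0.8 MHz, 2.25 MHz, 8.35 MHz

fs/2 = 9.875 MHz.
67.6 MHz mod fs = 8.35 MHz.
8.35 MHz ≤ fs/2 = 9.875 MHz, appears at 8.35 MHz.
2.25 MHz ≤ fs/2 = 9.875 MHz, passes unchanged.
40.3 MHz mod fs = 0.8 MHz.
0.8 MHz ≤ fs/2 = 9.875 MHz, appears at 0.8 MHz.
Distinct values: {0.8 MHz, 2.25 MHz, 8.35 MHz}.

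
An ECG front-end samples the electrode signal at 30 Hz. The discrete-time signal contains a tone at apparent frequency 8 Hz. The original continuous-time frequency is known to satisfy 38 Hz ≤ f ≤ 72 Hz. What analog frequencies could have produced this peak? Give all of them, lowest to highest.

38 Hz, 52 Hz, 68 Hz

Frequencies that alias to 8 Hz are k·fs ± 8 Hz for integer k ≥ 0.
k=0: 8 Hz.
k=1: 22 Hz, 38 Hz.
k=2: 52 Hz, 68 Hz.
k=3: 82 Hz, 98 Hz.
Within [38 Hz, 72 Hz]: 38 Hz, 52 Hz, 68 Hz.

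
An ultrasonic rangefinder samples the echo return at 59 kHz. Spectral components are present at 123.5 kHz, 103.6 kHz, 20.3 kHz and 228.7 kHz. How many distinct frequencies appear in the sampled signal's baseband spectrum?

4

fs/2 = 29.5 kHz.
123.5 kHz mod fs = 5.5 kHz.
5.5 kHz ≤ fs/2 = 29.5 kHz, appears at 5.5 kHz.
103.6 kHz mod fs = 44.6 kHz.
44.6 kHz > fs/2 = 29.5 kHz, folds to fs − 44.6 kHz = 14.4 kHz.
20.3 kHz ≤ fs/2 = 29.5 kHz, passes unchanged.
228.7 kHz mod fs = 51.7 kHz.
51.7 kHz > fs/2 = 29.5 kHz, folds to fs − 51.7 kHz = 7.3 kHz.
Distinct values: {5.5 kHz, 7.3 kHz, 14.4 kHz, 20.3 kHz} → 4.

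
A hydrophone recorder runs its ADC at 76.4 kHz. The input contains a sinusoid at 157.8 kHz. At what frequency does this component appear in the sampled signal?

5 kHz

157.8 kHz mod fs = 5 kHz.
5 kHz ≤ fs/2 = 38.2 kHz, appears at 5 kHz.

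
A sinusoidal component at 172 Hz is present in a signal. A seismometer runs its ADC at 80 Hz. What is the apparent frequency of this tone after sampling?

172 Hz mod fs = 12 Hz.
12 Hz ≤ fs/2 = 40 Hz, appears at 12 Hz.

12 Hz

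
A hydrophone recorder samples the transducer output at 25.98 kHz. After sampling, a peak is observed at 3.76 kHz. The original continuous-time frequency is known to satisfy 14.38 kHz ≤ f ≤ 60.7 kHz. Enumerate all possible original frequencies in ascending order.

Frequencies that alias to 3.76 kHz are k·fs ± 3.76 kHz for integer k ≥ 0.
k=0: 3.76 kHz.
k=1: 22.22 kHz, 29.74 kHz.
k=2: 48.2 kHz, 55.72 kHz.
k=3: 74.18 kHz, 81.7 kHz.
Within [14.38 kHz, 60.7 kHz]: 22.22 kHz, 29.74 kHz, 48.2 kHz, 55.72 kHz.

22.22 kHz, 29.74 kHz, 48.2 kHz, 55.72 kHz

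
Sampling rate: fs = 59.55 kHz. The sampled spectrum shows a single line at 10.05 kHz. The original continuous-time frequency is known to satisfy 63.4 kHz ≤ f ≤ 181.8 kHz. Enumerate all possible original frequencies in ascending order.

69.6 kHz, 109.05 kHz, 129.15 kHz, 168.6 kHz

Frequencies that alias to 10.05 kHz are k·fs ± 10.05 kHz for integer k ≥ 0.
k=0: 10.05 kHz.
k=1: 49.5 kHz, 69.6 kHz.
k=2: 109.05 kHz, 129.15 kHz.
k=3: 168.6 kHz, 188.7 kHz.
k=4: 228.15 kHz, 248.25 kHz.
Within [63.4 kHz, 181.8 kHz]: 69.6 kHz, 109.05 kHz, 129.15 kHz, 168.6 kHz.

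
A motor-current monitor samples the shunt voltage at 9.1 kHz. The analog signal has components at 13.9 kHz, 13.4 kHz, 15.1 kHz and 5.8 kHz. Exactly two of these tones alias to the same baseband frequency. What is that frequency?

fs/2 = 4.55 kHz.
13.9 kHz mod fs = 4.8 kHz.
4.8 kHz > fs/2 = 4.55 kHz, folds to fs − 4.8 kHz = 4.3 kHz.
13.4 kHz mod fs = 4.3 kHz.
4.3 kHz ≤ fs/2 = 4.55 kHz, appears at 4.3 kHz.
15.1 kHz mod fs = 6 kHz.
6 kHz > fs/2 = 4.55 kHz, folds to fs − 6 kHz = 3.1 kHz.
5.8 kHz > fs/2 = 4.55 kHz, folds to fs − 5.8 kHz = 3.3 kHz.
13.4 kHz and 13.9 kHz both map to 4.3 kHz.

4.3 kHz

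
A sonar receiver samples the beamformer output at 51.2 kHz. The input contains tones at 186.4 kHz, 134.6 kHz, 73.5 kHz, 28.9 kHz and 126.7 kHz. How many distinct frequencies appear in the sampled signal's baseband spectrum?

fs/2 = 25.6 kHz.
186.4 kHz mod fs = 32.8 kHz.
32.8 kHz > fs/2 = 25.6 kHz, folds to fs − 32.8 kHz = 18.4 kHz.
134.6 kHz mod fs = 32.2 kHz.
32.2 kHz > fs/2 = 25.6 kHz, folds to fs − 32.2 kHz = 19 kHz.
73.5 kHz mod fs = 22.3 kHz.
22.3 kHz ≤ fs/2 = 25.6 kHz, appears at 22.3 kHz.
28.9 kHz > fs/2 = 25.6 kHz, folds to fs − 28.9 kHz = 22.3 kHz.
126.7 kHz mod fs = 24.3 kHz.
24.3 kHz ≤ fs/2 = 25.6 kHz, appears at 24.3 kHz.
Distinct values: {18.4 kHz, 19 kHz, 22.3 kHz, 24.3 kHz} → 4.

4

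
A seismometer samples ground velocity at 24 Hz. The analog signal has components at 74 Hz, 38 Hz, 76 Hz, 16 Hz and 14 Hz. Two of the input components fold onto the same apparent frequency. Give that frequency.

10 Hz

fs/2 = 12 Hz.
74 Hz mod fs = 2 Hz.
2 Hz ≤ fs/2 = 12 Hz, appears at 2 Hz.
38 Hz mod fs = 14 Hz.
14 Hz > fs/2 = 12 Hz, folds to fs − 14 Hz = 10 Hz.
76 Hz mod fs = 4 Hz.
4 Hz ≤ fs/2 = 12 Hz, appears at 4 Hz.
16 Hz > fs/2 = 12 Hz, folds to fs − 16 Hz = 8 Hz.
14 Hz > fs/2 = 12 Hz, folds to fs − 14 Hz = 10 Hz.
14 Hz and 38 Hz both map to 10 Hz.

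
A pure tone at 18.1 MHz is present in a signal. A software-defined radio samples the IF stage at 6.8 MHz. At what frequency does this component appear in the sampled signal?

2.3 MHz

18.1 MHz mod fs = 4.5 MHz.
4.5 MHz > fs/2 = 3.4 MHz, folds to fs − 4.5 MHz = 2.3 MHz.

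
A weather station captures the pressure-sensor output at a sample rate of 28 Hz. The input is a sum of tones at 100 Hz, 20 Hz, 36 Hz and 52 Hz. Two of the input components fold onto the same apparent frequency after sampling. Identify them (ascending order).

20 Hz, 36 Hz

fs/2 = 14 Hz.
100 Hz mod fs = 16 Hz.
16 Hz > fs/2 = 14 Hz, folds to fs − 16 Hz = 12 Hz.
20 Hz > fs/2 = 14 Hz, folds to fs − 20 Hz = 8 Hz.
36 Hz mod fs = 8 Hz.
8 Hz ≤ fs/2 = 14 Hz, appears at 8 Hz.
52 Hz mod fs = 24 Hz.
24 Hz > fs/2 = 14 Hz, folds to fs − 24 Hz = 4 Hz.
20 Hz and 36 Hz both map to 8 Hz.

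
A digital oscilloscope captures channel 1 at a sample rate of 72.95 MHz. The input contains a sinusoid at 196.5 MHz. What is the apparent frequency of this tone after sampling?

22.35 MHz

196.5 MHz mod fs = 50.6 MHz.
50.6 MHz > fs/2 = 36.475 MHz, folds to fs − 50.6 MHz = 22.35 MHz.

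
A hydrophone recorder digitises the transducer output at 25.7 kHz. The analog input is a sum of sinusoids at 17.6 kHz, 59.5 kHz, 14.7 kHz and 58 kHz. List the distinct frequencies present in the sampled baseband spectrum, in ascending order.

6.6 kHz, 8.1 kHz, 11 kHz

fs/2 = 12.85 kHz.
17.6 kHz > fs/2 = 12.85 kHz, folds to fs − 17.6 kHz = 8.1 kHz.
59.5 kHz mod fs = 8.1 kHz.
8.1 kHz ≤ fs/2 = 12.85 kHz, appears at 8.1 kHz.
14.7 kHz > fs/2 = 12.85 kHz, folds to fs − 14.7 kHz = 11 kHz.
58 kHz mod fs = 6.6 kHz.
6.6 kHz ≤ fs/2 = 12.85 kHz, appears at 6.6 kHz.
Distinct values: {6.6 kHz, 8.1 kHz, 11 kHz}.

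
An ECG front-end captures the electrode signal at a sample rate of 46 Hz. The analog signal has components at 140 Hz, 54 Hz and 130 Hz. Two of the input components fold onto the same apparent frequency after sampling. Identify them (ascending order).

fs/2 = 23 Hz.
140 Hz mod fs = 2 Hz.
2 Hz ≤ fs/2 = 23 Hz, appears at 2 Hz.
54 Hz mod fs = 8 Hz.
8 Hz ≤ fs/2 = 23 Hz, appears at 8 Hz.
130 Hz mod fs = 38 Hz.
38 Hz > fs/2 = 23 Hz, folds to fs − 38 Hz = 8 Hz.
54 Hz and 130 Hz both map to 8 Hz.

54 Hz, 130 Hz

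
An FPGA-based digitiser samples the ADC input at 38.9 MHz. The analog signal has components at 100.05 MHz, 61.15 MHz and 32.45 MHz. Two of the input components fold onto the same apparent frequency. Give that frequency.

16.65 MHz

fs/2 = 19.45 MHz.
100.05 MHz mod fs = 22.25 MHz.
22.25 MHz > fs/2 = 19.45 MHz, folds to fs − 22.25 MHz = 16.65 MHz.
61.15 MHz mod fs = 22.25 MHz.
22.25 MHz > fs/2 = 19.45 MHz, folds to fs − 22.25 MHz = 16.65 MHz.
32.45 MHz > fs/2 = 19.45 MHz, folds to fs − 32.45 MHz = 6.45 MHz.
61.15 MHz and 100.05 MHz both map to 16.65 MHz.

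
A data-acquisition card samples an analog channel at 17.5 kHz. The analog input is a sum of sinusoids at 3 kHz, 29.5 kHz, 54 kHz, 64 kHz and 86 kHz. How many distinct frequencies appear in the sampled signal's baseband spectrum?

fs/2 = 8.75 kHz.
3 kHz ≤ fs/2 = 8.75 kHz, passes unchanged.
29.5 kHz mod fs = 12 kHz.
12 kHz > fs/2 = 8.75 kHz, folds to fs − 12 kHz = 5.5 kHz.
54 kHz mod fs = 1.5 kHz.
1.5 kHz ≤ fs/2 = 8.75 kHz, appears at 1.5 kHz.
64 kHz mod fs = 11.5 kHz.
11.5 kHz > fs/2 = 8.75 kHz, folds to fs − 11.5 kHz = 6 kHz.
86 kHz mod fs = 16 kHz.
16 kHz > fs/2 = 8.75 kHz, folds to fs − 16 kHz = 1.5 kHz.
Distinct values: {1.5 kHz, 3 kHz, 5.5 kHz, 6 kHz} → 4.

4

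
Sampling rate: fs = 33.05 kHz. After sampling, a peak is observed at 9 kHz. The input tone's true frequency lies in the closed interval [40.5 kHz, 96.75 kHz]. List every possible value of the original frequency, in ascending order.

Frequencies that alias to 9 kHz are k·fs ± 9 kHz for integer k ≥ 0.
k=0: 9 kHz.
k=1: 24.05 kHz, 42.05 kHz.
k=2: 57.1 kHz, 75.1 kHz.
k=3: 90.15 kHz, 108.15 kHz.
k=4: 123.2 kHz, 141.2 kHz.
Within [40.5 kHz, 96.75 kHz]: 42.05 kHz, 57.1 kHz, 75.1 kHz, 90.15 kHz.

42.05 kHz, 57.1 kHz, 75.1 kHz, 90.15 kHz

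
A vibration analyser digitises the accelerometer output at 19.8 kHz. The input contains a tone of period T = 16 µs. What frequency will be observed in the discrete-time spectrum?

T = 16 µs → f = 1/T = 62.5 kHz.
62.5 kHz mod fs = 3.1 kHz.
3.1 kHz ≤ fs/2 = 9.9 kHz, appears at 3.1 kHz.

3.1 kHz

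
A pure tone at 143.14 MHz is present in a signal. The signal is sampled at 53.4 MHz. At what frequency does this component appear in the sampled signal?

143.14 MHz mod fs = 36.34 MHz.
36.34 MHz > fs/2 = 26.7 MHz, folds to fs − 36.34 MHz = 17.06 MHz.

17.06 MHz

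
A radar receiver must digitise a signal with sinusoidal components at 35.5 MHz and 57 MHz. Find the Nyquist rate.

Highest-frequency component: 57 MHz.
Nyquist rate = 2 × 57 MHz = 114 MHz.

114 MHz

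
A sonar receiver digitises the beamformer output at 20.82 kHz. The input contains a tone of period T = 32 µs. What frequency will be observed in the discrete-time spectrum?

T = 32 µs → f = 1/T = 31.25 kHz.
31.25 kHz mod fs = 10.43 kHz.
10.43 kHz > fs/2 = 10.41 kHz, folds to fs − 10.43 kHz = 10.39 kHz.

10.39 kHz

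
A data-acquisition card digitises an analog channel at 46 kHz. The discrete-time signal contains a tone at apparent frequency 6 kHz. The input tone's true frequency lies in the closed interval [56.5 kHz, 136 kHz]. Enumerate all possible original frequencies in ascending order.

86 kHz, 98 kHz, 132 kHz

Frequencies that alias to 6 kHz are k·fs ± 6 kHz for integer k ≥ 0.
k=0: 6 kHz.
k=1: 40 kHz, 52 kHz.
k=2: 86 kHz, 98 kHz.
k=3: 132 kHz, 144 kHz.
k=4: 178 kHz, 190 kHz.
Within [56.5 kHz, 136 kHz]: 86 kHz, 98 kHz, 132 kHz.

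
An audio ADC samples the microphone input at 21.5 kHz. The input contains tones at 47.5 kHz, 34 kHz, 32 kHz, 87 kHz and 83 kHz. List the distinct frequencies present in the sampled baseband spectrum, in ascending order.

fs/2 = 10.75 kHz.
47.5 kHz mod fs = 4.5 kHz.
4.5 kHz ≤ fs/2 = 10.75 kHz, appears at 4.5 kHz.
34 kHz mod fs = 12.5 kHz.
12.5 kHz > fs/2 = 10.75 kHz, folds to fs − 12.5 kHz = 9 kHz.
32 kHz mod fs = 10.5 kHz.
10.5 kHz ≤ fs/2 = 10.75 kHz, appears at 10.5 kHz.
87 kHz mod fs = 1 kHz.
1 kHz ≤ fs/2 = 10.75 kHz, appears at 1 kHz.
83 kHz mod fs = 18.5 kHz.
18.5 kHz > fs/2 = 10.75 kHz, folds to fs − 18.5 kHz = 3 kHz.
Distinct values: {1 kHz, 3 kHz, 4.5 kHz, 9 kHz, 10.5 kHz}.

1 kHz, 3 kHz, 4.5 kHz, 9 kHz, 10.5 kHz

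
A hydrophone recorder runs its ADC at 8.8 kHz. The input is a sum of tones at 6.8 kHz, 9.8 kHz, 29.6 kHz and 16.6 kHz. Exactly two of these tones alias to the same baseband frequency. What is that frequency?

fs/2 = 4.4 kHz.
6.8 kHz > fs/2 = 4.4 kHz, folds to fs − 6.8 kHz = 2 kHz.
9.8 kHz mod fs = 1 kHz.
1 kHz ≤ fs/2 = 4.4 kHz, appears at 1 kHz.
29.6 kHz mod fs = 3.2 kHz.
3.2 kHz ≤ fs/2 = 4.4 kHz, appears at 3.2 kHz.
16.6 kHz mod fs = 7.8 kHz.
7.8 kHz > fs/2 = 4.4 kHz, folds to fs − 7.8 kHz = 1 kHz.
9.8 kHz and 16.6 kHz both map to 1 kHz.

1 kHz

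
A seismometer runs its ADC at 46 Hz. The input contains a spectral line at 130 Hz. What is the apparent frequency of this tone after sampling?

8 Hz

130 Hz mod fs = 38 Hz.
38 Hz > fs/2 = 23 Hz, folds to fs − 38 Hz = 8 Hz.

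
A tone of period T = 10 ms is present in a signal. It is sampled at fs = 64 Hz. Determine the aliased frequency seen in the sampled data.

T = 10 ms → f = 1/T = 100 Hz.
100 Hz mod fs = 36 Hz.
36 Hz > fs/2 = 32 Hz, folds to fs − 36 Hz = 28 Hz.

28 Hz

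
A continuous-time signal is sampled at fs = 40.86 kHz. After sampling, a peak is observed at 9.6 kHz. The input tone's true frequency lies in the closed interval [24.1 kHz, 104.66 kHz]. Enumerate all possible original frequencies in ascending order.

Frequencies that alias to 9.6 kHz are k·fs ± 9.6 kHz for integer k ≥ 0.
k=0: 9.6 kHz.
k=1: 31.26 kHz, 50.46 kHz.
k=2: 72.12 kHz, 91.32 kHz.
k=3: 112.98 kHz, 132.18 kHz.
Within [24.1 kHz, 104.66 kHz]: 31.26 kHz, 50.46 kHz, 72.12 kHz, 91.32 kHz.

31.26 kHz, 50.46 kHz, 72.12 kHz, 91.32 kHz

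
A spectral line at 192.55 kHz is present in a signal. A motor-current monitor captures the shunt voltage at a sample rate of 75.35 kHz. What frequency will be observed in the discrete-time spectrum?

33.5 kHz

192.55 kHz mod fs = 41.85 kHz.
41.85 kHz > fs/2 = 37.675 kHz, folds to fs − 41.85 kHz = 33.5 kHz.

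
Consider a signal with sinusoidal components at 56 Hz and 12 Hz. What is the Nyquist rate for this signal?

112 Hz

Highest-frequency component: 56 Hz.
Nyquist rate = 2 × 56 Hz = 112 Hz.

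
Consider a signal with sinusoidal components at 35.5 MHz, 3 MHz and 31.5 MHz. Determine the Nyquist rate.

71 MHz

Highest-frequency component: 35.5 MHz.
Nyquist rate = 2 × 35.5 MHz = 71 MHz.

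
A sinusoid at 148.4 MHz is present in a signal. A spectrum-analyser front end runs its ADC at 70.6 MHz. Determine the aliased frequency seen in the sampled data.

148.4 MHz mod fs = 7.2 MHz.
7.2 MHz ≤ fs/2 = 35.3 MHz, appears at 7.2 MHz.

7.2 MHz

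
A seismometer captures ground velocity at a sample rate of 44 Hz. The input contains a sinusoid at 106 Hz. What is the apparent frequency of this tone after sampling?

18 Hz

106 Hz mod fs = 18 Hz.
18 Hz ≤ fs/2 = 22 Hz, appears at 18 Hz.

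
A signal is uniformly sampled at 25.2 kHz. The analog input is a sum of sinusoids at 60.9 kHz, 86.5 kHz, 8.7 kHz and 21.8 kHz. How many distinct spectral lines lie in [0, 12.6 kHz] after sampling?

fs/2 = 12.6 kHz.
60.9 kHz mod fs = 10.5 kHz.
10.5 kHz ≤ fs/2 = 12.6 kHz, appears at 10.5 kHz.
86.5 kHz mod fs = 10.9 kHz.
10.9 kHz ≤ fs/2 = 12.6 kHz, appears at 10.9 kHz.
8.7 kHz ≤ fs/2 = 12.6 kHz, passes unchanged.
21.8 kHz > fs/2 = 12.6 kHz, folds to fs − 21.8 kHz = 3.4 kHz.
Distinct values: {3.4 kHz, 8.7 kHz, 10.5 kHz, 10.9 kHz} → 4.

4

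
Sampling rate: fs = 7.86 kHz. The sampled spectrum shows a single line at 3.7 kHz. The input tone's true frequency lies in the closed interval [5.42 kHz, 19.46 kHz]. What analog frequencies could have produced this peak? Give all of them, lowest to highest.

Frequencies that alias to 3.7 kHz are k·fs ± 3.7 kHz for integer k ≥ 0.
k=0: 3.7 kHz.
k=1: 4.16 kHz, 11.56 kHz.
k=2: 12.02 kHz, 19.42 kHz.
k=3: 19.88 kHz, 27.28 kHz.
Within [5.42 kHz, 19.46 kHz]: 11.56 kHz, 12.02 kHz, 19.42 kHz.

11.56 kHz, 12.02 kHz, 19.42 kHz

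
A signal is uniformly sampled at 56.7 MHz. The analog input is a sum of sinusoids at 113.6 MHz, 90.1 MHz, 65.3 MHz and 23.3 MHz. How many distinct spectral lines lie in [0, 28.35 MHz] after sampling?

3

fs/2 = 28.35 MHz.
113.6 MHz mod fs = 0.2 MHz.
0.2 MHz ≤ fs/2 = 28.35 MHz, appears at 0.2 MHz.
90.1 MHz mod fs = 33.4 MHz.
33.4 MHz > fs/2 = 28.35 MHz, folds to fs − 33.4 MHz = 23.3 MHz.
65.3 MHz mod fs = 8.6 MHz.
8.6 MHz ≤ fs/2 = 28.35 MHz, appears at 8.6 MHz.
23.3 MHz ≤ fs/2 = 28.35 MHz, passes unchanged.
Distinct values: {0.2 MHz, 8.6 MHz, 23.3 MHz} → 3.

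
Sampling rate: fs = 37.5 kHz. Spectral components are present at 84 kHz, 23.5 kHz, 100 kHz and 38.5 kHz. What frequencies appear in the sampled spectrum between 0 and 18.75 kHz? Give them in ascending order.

1 kHz, 9 kHz, 12.5 kHz, 14 kHz

fs/2 = 18.75 kHz.
84 kHz mod fs = 9 kHz.
9 kHz ≤ fs/2 = 18.75 kHz, appears at 9 kHz.
23.5 kHz > fs/2 = 18.75 kHz, folds to fs − 23.5 kHz = 14 kHz.
100 kHz mod fs = 25 kHz.
25 kHz > fs/2 = 18.75 kHz, folds to fs − 25 kHz = 12.5 kHz.
38.5 kHz mod fs = 1 kHz.
1 kHz ≤ fs/2 = 18.75 kHz, appears at 1 kHz.
Distinct values: {1 kHz, 9 kHz, 12.5 kHz, 14 kHz}.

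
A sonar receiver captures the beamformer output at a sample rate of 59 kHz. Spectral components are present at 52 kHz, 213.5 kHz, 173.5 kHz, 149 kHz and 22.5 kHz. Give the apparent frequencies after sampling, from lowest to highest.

fs/2 = 29.5 kHz.
52 kHz > fs/2 = 29.5 kHz, folds to fs − 52 kHz = 7 kHz.
213.5 kHz mod fs = 36.5 kHz.
36.5 kHz > fs/2 = 29.5 kHz, folds to fs − 36.5 kHz = 22.5 kHz.
173.5 kHz mod fs = 55.5 kHz.
55.5 kHz > fs/2 = 29.5 kHz, folds to fs − 55.5 kHz = 3.5 kHz.
149 kHz mod fs = 31 kHz.
31 kHz > fs/2 = 29.5 kHz, folds to fs − 31 kHz = 28 kHz.
22.5 kHz ≤ fs/2 = 29.5 kHz, passes unchanged.
Distinct values: {3.5 kHz, 7 kHz, 22.5 kHz, 28 kHz}.

3.5 kHz, 7 kHz, 22.5 kHz, 28 kHz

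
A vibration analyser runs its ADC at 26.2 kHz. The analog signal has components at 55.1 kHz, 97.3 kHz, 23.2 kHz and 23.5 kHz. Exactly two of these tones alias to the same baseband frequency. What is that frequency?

2.7 kHz

fs/2 = 13.1 kHz.
55.1 kHz mod fs = 2.7 kHz.
2.7 kHz ≤ fs/2 = 13.1 kHz, appears at 2.7 kHz.
97.3 kHz mod fs = 18.7 kHz.
18.7 kHz > fs/2 = 13.1 kHz, folds to fs − 18.7 kHz = 7.5 kHz.
23.2 kHz > fs/2 = 13.1 kHz, folds to fs − 23.2 kHz = 3 kHz.
23.5 kHz > fs/2 = 13.1 kHz, folds to fs − 23.5 kHz = 2.7 kHz.
23.5 kHz and 55.1 kHz both map to 2.7 kHz.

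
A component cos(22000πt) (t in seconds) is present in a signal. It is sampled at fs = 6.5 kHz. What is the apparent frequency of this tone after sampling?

2 kHz

ω = 22000π rad/s → f = ω/(2π) = 11000 Hz = 11 kHz.
11 kHz mod fs = 4.5 kHz.
4.5 kHz > fs/2 = 3.25 kHz, folds to fs − 4.5 kHz = 2 kHz.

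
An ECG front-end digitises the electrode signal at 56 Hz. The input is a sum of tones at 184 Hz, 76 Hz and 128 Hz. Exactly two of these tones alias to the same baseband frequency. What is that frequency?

fs/2 = 28 Hz.
184 Hz mod fs = 16 Hz.
16 Hz ≤ fs/2 = 28 Hz, appears at 16 Hz.
76 Hz mod fs = 20 Hz.
20 Hz ≤ fs/2 = 28 Hz, appears at 20 Hz.
128 Hz mod fs = 16 Hz.
16 Hz ≤ fs/2 = 28 Hz, appears at 16 Hz.
128 Hz and 184 Hz both map to 16 Hz.

16 Hz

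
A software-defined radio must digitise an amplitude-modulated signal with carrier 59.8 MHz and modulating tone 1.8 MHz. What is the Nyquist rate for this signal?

123.2 MHz

AM sidebands sit at fc ± fm = 58 MHz and 61.6 MHz.
Highest-frequency component: 61.6 MHz.
Nyquist rate = 2 × 61.6 MHz = 123.2 MHz.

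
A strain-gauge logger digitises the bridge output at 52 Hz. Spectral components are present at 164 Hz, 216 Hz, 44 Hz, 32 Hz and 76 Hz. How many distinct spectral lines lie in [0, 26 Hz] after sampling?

3

fs/2 = 26 Hz.
164 Hz mod fs = 8 Hz.
8 Hz ≤ fs/2 = 26 Hz, appears at 8 Hz.
216 Hz mod fs = 8 Hz.
8 Hz ≤ fs/2 = 26 Hz, appears at 8 Hz.
44 Hz > fs/2 = 26 Hz, folds to fs − 44 Hz = 8 Hz.
32 Hz > fs/2 = 26 Hz, folds to fs − 32 Hz = 20 Hz.
76 Hz mod fs = 24 Hz.
24 Hz ≤ fs/2 = 26 Hz, appears at 24 Hz.
Distinct values: {8 Hz, 20 Hz, 24 Hz} → 3.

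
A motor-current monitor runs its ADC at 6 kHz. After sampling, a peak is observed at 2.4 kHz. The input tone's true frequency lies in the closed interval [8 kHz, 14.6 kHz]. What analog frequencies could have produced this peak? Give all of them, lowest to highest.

Frequencies that alias to 2.4 kHz are k·fs ± 2.4 kHz for integer k ≥ 0.
k=0: 2.4 kHz.
k=1: 3.6 kHz, 8.4 kHz.
k=2: 9.6 kHz, 14.4 kHz.
k=3: 15.6 kHz, 20.4 kHz.
Within [8 kHz, 14.6 kHz]: 8.4 kHz, 9.6 kHz, 14.4 kHz.

8.4 kHz, 9.6 kHz, 14.4 kHz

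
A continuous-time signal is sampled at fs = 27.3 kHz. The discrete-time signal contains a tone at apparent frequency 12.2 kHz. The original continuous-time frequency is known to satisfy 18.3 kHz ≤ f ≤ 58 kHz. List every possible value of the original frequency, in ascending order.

Frequencies that alias to 12.2 kHz are k·fs ± 12.2 kHz for integer k ≥ 0.
k=0: 12.2 kHz.
k=1: 15.1 kHz, 39.5 kHz.
k=2: 42.4 kHz, 66.8 kHz.
k=3: 69.7 kHz, 94.1 kHz.
Within [18.3 kHz, 58 kHz]: 39.5 kHz, 42.4 kHz.

39.5 kHz, 42.4 kHz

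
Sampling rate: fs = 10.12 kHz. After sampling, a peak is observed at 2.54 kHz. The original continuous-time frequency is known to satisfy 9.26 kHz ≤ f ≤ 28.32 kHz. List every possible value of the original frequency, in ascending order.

Frequencies that alias to 2.54 kHz are k·fs ± 2.54 kHz for integer k ≥ 0.
k=0: 2.54 kHz.
k=1: 7.58 kHz, 12.66 kHz.
k=2: 17.7 kHz, 22.78 kHz.
k=3: 27.82 kHz, 32.9 kHz.
k=4: 37.94 kHz, 43.02 kHz.
Within [9.26 kHz, 28.32 kHz]: 12.66 kHz, 17.7 kHz, 22.78 kHz, 27.82 kHz.

12.66 kHz, 17.7 kHz, 22.78 kHz, 27.82 kHz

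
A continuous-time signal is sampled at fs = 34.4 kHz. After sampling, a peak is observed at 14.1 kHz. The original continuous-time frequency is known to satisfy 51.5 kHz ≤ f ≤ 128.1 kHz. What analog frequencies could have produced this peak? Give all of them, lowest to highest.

54.7 kHz, 82.9 kHz, 89.1 kHz, 117.3 kHz, 123.5 kHz

Frequencies that alias to 14.1 kHz are k·fs ± 14.1 kHz for integer k ≥ 0.
k=0: 14.1 kHz.
k=1: 20.3 kHz, 48.5 kHz.
k=2: 54.7 kHz, 82.9 kHz.
k=3: 89.1 kHz, 117.3 kHz.
k=4: 123.5 kHz, 151.7 kHz.
k=5: 157.9 kHz, 186.1 kHz.
Within [51.5 kHz, 128.1 kHz]: 54.7 kHz, 82.9 kHz, 89.1 kHz, 117.3 kHz, 123.5 kHz.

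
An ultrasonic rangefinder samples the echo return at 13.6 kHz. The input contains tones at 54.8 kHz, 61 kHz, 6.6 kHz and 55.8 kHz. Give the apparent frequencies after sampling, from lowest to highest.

fs/2 = 6.8 kHz.
54.8 kHz mod fs = 0.4 kHz.
0.4 kHz ≤ fs/2 = 6.8 kHz, appears at 0.4 kHz.
61 kHz mod fs = 6.6 kHz.
6.6 kHz ≤ fs/2 = 6.8 kHz, appears at 6.6 kHz.
6.6 kHz ≤ fs/2 = 6.8 kHz, passes unchanged.
55.8 kHz mod fs = 1.4 kHz.
1.4 kHz ≤ fs/2 = 6.8 kHz, appears at 1.4 kHz.
Distinct values: {0.4 kHz, 1.4 kHz, 6.6 kHz}.

0.4 kHz, 1.4 kHz, 6.6 kHz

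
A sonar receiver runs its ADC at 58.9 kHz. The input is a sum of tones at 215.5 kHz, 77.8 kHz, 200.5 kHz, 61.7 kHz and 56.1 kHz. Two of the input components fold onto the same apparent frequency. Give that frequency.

fs/2 = 29.45 kHz.
215.5 kHz mod fs = 38.8 kHz.
38.8 kHz > fs/2 = 29.45 kHz, folds to fs − 38.8 kHz = 20.1 kHz.
77.8 kHz mod fs = 18.9 kHz.
18.9 kHz ≤ fs/2 = 29.45 kHz, appears at 18.9 kHz.
200.5 kHz mod fs = 23.8 kHz.
23.8 kHz ≤ fs/2 = 29.45 kHz, appears at 23.8 kHz.
61.7 kHz mod fs = 2.8 kHz.
2.8 kHz ≤ fs/2 = 29.45 kHz, appears at 2.8 kHz.
56.1 kHz > fs/2 = 29.45 kHz, folds to fs − 56.1 kHz = 2.8 kHz.
56.1 kHz and 61.7 kHz both map to 2.8 kHz.

2.8 kHz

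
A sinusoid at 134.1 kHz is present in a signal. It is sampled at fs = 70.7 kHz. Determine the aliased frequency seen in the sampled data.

134.1 kHz mod fs = 63.4 kHz.
63.4 kHz > fs/2 = 35.35 kHz, folds to fs − 63.4 kHz = 7.3 kHz.

7.3 kHz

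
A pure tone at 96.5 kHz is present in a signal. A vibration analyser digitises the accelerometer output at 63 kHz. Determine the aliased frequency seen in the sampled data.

29.5 kHz

96.5 kHz mod fs = 33.5 kHz.
33.5 kHz > fs/2 = 31.5 kHz, folds to fs − 33.5 kHz = 29.5 kHz.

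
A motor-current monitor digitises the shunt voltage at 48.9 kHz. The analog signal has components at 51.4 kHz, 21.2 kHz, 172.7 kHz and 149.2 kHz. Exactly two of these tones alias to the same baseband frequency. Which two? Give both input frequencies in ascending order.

51.4 kHz, 149.2 kHz

fs/2 = 24.45 kHz.
51.4 kHz mod fs = 2.5 kHz.
2.5 kHz ≤ fs/2 = 24.45 kHz, appears at 2.5 kHz.
21.2 kHz ≤ fs/2 = 24.45 kHz, passes unchanged.
172.7 kHz mod fs = 26 kHz.
26 kHz > fs/2 = 24.45 kHz, folds to fs − 26 kHz = 22.9 kHz.
149.2 kHz mod fs = 2.5 kHz.
2.5 kHz ≤ fs/2 = 24.45 kHz, appears at 2.5 kHz.
51.4 kHz and 149.2 kHz both map to 2.5 kHz.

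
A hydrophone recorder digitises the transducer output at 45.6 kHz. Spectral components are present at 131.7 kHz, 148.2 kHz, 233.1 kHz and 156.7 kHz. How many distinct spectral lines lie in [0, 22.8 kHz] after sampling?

fs/2 = 22.8 kHz.
131.7 kHz mod fs = 40.5 kHz.
40.5 kHz > fs/2 = 22.8 kHz, folds to fs − 40.5 kHz = 5.1 kHz.
148.2 kHz mod fs = 11.4 kHz.
11.4 kHz ≤ fs/2 = 22.8 kHz, appears at 11.4 kHz.
233.1 kHz mod fs = 5.1 kHz.
5.1 kHz ≤ fs/2 = 22.8 kHz, appears at 5.1 kHz.
156.7 kHz mod fs = 19.9 kHz.
19.9 kHz ≤ fs/2 = 22.8 kHz, appears at 19.9 kHz.
Distinct values: {5.1 kHz, 11.4 kHz, 19.9 kHz} → 3.

3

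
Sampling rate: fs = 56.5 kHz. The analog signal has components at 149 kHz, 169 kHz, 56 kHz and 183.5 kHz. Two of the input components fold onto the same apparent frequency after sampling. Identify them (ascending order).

fs/2 = 28.25 kHz.
149 kHz mod fs = 36 kHz.
36 kHz > fs/2 = 28.25 kHz, folds to fs − 36 kHz = 20.5 kHz.
169 kHz mod fs = 56 kHz.
56 kHz > fs/2 = 28.25 kHz, folds to fs − 56 kHz = 0.5 kHz.
56 kHz > fs/2 = 28.25 kHz, folds to fs − 56 kHz = 0.5 kHz.
183.5 kHz mod fs = 14 kHz.
14 kHz ≤ fs/2 = 28.25 kHz, appears at 14 kHz.
56 kHz and 169 kHz both map to 0.5 kHz.

56 kHz, 169 kHz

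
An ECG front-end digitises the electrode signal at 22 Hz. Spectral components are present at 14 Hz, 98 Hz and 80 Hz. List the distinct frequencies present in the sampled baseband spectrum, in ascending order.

8 Hz, 10 Hz

fs/2 = 11 Hz.
14 Hz > fs/2 = 11 Hz, folds to fs − 14 Hz = 8 Hz.
98 Hz mod fs = 10 Hz.
10 Hz ≤ fs/2 = 11 Hz, appears at 10 Hz.
80 Hz mod fs = 14 Hz.
14 Hz > fs/2 = 11 Hz, folds to fs − 14 Hz = 8 Hz.
Distinct values: {8 Hz, 10 Hz}.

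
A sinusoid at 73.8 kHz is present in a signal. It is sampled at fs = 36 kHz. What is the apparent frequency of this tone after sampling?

73.8 kHz mod fs = 1.8 kHz.
1.8 kHz ≤ fs/2 = 18 kHz, appears at 1.8 kHz.

1.8 kHz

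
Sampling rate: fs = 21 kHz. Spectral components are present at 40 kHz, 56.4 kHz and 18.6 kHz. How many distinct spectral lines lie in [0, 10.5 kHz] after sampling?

3

fs/2 = 10.5 kHz.
40 kHz mod fs = 19 kHz.
19 kHz > fs/2 = 10.5 kHz, folds to fs − 19 kHz = 2 kHz.
56.4 kHz mod fs = 14.4 kHz.
14.4 kHz > fs/2 = 10.5 kHz, folds to fs − 14.4 kHz = 6.6 kHz.
18.6 kHz > fs/2 = 10.5 kHz, folds to fs − 18.6 kHz = 2.4 kHz.
Distinct values: {2 kHz, 2.4 kHz, 6.6 kHz} → 3.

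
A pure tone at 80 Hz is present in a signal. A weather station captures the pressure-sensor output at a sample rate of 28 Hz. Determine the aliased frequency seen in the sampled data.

4 Hz

80 Hz mod fs = 24 Hz.
24 Hz > fs/2 = 14 Hz, folds to fs − 24 Hz = 4 Hz.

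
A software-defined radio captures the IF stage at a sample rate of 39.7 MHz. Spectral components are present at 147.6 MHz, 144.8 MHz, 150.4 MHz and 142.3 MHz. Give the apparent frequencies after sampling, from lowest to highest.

8.4 MHz, 11.2 MHz, 14 MHz, 16.5 MHz

fs/2 = 19.85 MHz.
147.6 MHz mod fs = 28.5 MHz.
28.5 MHz > fs/2 = 19.85 MHz, folds to fs − 28.5 MHz = 11.2 MHz.
144.8 MHz mod fs = 25.7 MHz.
25.7 MHz > fs/2 = 19.85 MHz, folds to fs − 25.7 MHz = 14 MHz.
150.4 MHz mod fs = 31.3 MHz.
31.3 MHz > fs/2 = 19.85 MHz, folds to fs − 31.3 MHz = 8.4 MHz.
142.3 MHz mod fs = 23.2 MHz.
23.2 MHz > fs/2 = 19.85 MHz, folds to fs − 23.2 MHz = 16.5 MHz.
Distinct values: {8.4 MHz, 11.2 MHz, 14 MHz, 16.5 MHz}.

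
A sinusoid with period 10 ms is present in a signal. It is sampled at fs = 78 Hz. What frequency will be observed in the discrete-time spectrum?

T = 10 ms → f = 1/T = 100 Hz.
100 Hz mod fs = 22 Hz.
22 Hz ≤ fs/2 = 39 Hz, appears at 22 Hz.

22 Hz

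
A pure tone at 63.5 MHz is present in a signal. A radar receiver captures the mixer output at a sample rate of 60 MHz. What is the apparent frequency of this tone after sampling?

3.5 MHz

63.5 MHz mod fs = 3.5 MHz.
3.5 MHz ≤ fs/2 = 30 MHz, appears at 3.5 MHz.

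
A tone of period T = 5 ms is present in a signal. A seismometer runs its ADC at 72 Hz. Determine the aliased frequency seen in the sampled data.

T = 5 ms → f = 1/T = 200 Hz.
200 Hz mod fs = 56 Hz.
56 Hz > fs/2 = 36 Hz, folds to fs − 56 Hz = 16 Hz.

16 Hz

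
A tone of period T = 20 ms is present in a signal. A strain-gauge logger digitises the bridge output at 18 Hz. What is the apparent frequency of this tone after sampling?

4 Hz

T = 20 ms → f = 1/T = 50 Hz.
50 Hz mod fs = 14 Hz.
14 Hz > fs/2 = 9 Hz, folds to fs − 14 Hz = 4 Hz.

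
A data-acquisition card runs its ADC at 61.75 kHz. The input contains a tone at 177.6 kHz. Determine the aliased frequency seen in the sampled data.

177.6 kHz mod fs = 54.1 kHz.
54.1 kHz > fs/2 = 30.875 kHz, folds to fs − 54.1 kHz = 7.65 kHz.

7.65 kHz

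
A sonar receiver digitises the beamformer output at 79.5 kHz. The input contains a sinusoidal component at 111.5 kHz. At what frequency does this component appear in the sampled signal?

111.5 kHz mod fs = 32 kHz.
32 kHz ≤ fs/2 = 39.75 kHz, appears at 32 kHz.

32 kHz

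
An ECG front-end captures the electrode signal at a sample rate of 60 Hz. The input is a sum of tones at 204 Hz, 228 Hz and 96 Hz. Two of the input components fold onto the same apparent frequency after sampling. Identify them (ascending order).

fs/2 = 30 Hz.
204 Hz mod fs = 24 Hz.
24 Hz ≤ fs/2 = 30 Hz, appears at 24 Hz.
228 Hz mod fs = 48 Hz.
48 Hz > fs/2 = 30 Hz, folds to fs − 48 Hz = 12 Hz.
96 Hz mod fs = 36 Hz.
36 Hz > fs/2 = 30 Hz, folds to fs − 36 Hz = 24 Hz.
96 Hz and 204 Hz both map to 24 Hz.

96 Hz, 204 Hz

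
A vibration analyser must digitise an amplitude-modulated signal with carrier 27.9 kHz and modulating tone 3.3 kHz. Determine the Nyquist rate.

AM sidebands sit at fc ± fm = 24.6 kHz and 31.2 kHz.
Highest-frequency component: 31.2 kHz.
Nyquist rate = 2 × 31.2 kHz = 62.4 kHz.

62.4 kHz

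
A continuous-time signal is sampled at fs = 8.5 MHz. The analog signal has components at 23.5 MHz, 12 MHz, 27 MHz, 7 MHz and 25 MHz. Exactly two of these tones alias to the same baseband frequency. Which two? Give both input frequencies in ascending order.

7 MHz, 27 MHz

fs/2 = 4.25 MHz.
23.5 MHz mod fs = 6.5 MHz.
6.5 MHz > fs/2 = 4.25 MHz, folds to fs − 6.5 MHz = 2 MHz.
12 MHz mod fs = 3.5 MHz.
3.5 MHz ≤ fs/2 = 4.25 MHz, appears at 3.5 MHz.
27 MHz mod fs = 1.5 MHz.
1.5 MHz ≤ fs/2 = 4.25 MHz, appears at 1.5 MHz.
7 MHz > fs/2 = 4.25 MHz, folds to fs − 7 MHz = 1.5 MHz.
25 MHz mod fs = 8 MHz.
8 MHz > fs/2 = 4.25 MHz, folds to fs − 8 MHz = 0.5 MHz.
7 MHz and 27 MHz both map to 1.5 MHz.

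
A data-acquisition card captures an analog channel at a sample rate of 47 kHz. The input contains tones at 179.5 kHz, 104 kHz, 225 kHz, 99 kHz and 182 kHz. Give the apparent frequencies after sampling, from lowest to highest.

5 kHz, 6 kHz, 8.5 kHz, 10 kHz

fs/2 = 23.5 kHz.
179.5 kHz mod fs = 38.5 kHz.
38.5 kHz > fs/2 = 23.5 kHz, folds to fs − 38.5 kHz = 8.5 kHz.
104 kHz mod fs = 10 kHz.
10 kHz ≤ fs/2 = 23.5 kHz, appears at 10 kHz.
225 kHz mod fs = 37 kHz.
37 kHz > fs/2 = 23.5 kHz, folds to fs − 37 kHz = 10 kHz.
99 kHz mod fs = 5 kHz.
5 kHz ≤ fs/2 = 23.5 kHz, appears at 5 kHz.
182 kHz mod fs = 41 kHz.
41 kHz > fs/2 = 23.5 kHz, folds to fs − 41 kHz = 6 kHz.
Distinct values: {5 kHz, 6 kHz, 8.5 kHz, 10 kHz}.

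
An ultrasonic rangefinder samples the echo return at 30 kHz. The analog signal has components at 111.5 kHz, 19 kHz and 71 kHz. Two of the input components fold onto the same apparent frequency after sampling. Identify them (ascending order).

fs/2 = 15 kHz.
111.5 kHz mod fs = 21.5 kHz.
21.5 kHz > fs/2 = 15 kHz, folds to fs − 21.5 kHz = 8.5 kHz.
19 kHz > fs/2 = 15 kHz, folds to fs − 19 kHz = 11 kHz.
71 kHz mod fs = 11 kHz.
11 kHz ≤ fs/2 = 15 kHz, appears at 11 kHz.
19 kHz and 71 kHz both map to 11 kHz.

19 kHz, 71 kHz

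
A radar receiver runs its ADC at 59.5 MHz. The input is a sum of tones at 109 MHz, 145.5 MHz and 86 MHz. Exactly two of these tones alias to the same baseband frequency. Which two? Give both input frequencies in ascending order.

86 MHz, 145.5 MHz

fs/2 = 29.75 MHz.
109 MHz mod fs = 49.5 MHz.
49.5 MHz > fs/2 = 29.75 MHz, folds to fs − 49.5 MHz = 10 MHz.
145.5 MHz mod fs = 26.5 MHz.
26.5 MHz ≤ fs/2 = 29.75 MHz, appears at 26.5 MHz.
86 MHz mod fs = 26.5 MHz.
26.5 MHz ≤ fs/2 = 29.75 MHz, appears at 26.5 MHz.
86 MHz and 145.5 MHz both map to 26.5 MHz.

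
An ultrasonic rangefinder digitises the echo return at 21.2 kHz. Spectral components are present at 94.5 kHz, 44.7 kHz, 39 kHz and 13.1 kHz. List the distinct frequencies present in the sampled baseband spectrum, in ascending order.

2.3 kHz, 3.4 kHz, 8.1 kHz, 9.7 kHz

fs/2 = 10.6 kHz.
94.5 kHz mod fs = 9.7 kHz.
9.7 kHz ≤ fs/2 = 10.6 kHz, appears at 9.7 kHz.
44.7 kHz mod fs = 2.3 kHz.
2.3 kHz ≤ fs/2 = 10.6 kHz, appears at 2.3 kHz.
39 kHz mod fs = 17.8 kHz.
17.8 kHz > fs/2 = 10.6 kHz, folds to fs − 17.8 kHz = 3.4 kHz.
13.1 kHz > fs/2 = 10.6 kHz, folds to fs − 13.1 kHz = 8.1 kHz.
Distinct values: {2.3 kHz, 3.4 kHz, 8.1 kHz, 9.7 kHz}.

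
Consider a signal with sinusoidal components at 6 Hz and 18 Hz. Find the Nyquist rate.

36 Hz

Highest-frequency component: 18 Hz.
Nyquist rate = 2 × 18 Hz = 36 Hz.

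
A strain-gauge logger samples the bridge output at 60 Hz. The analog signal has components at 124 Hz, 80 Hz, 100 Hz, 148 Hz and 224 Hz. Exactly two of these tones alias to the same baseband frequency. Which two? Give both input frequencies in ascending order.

80 Hz, 100 Hz

fs/2 = 30 Hz.
124 Hz mod fs = 4 Hz.
4 Hz ≤ fs/2 = 30 Hz, appears at 4 Hz.
80 Hz mod fs = 20 Hz.
20 Hz ≤ fs/2 = 30 Hz, appears at 20 Hz.
100 Hz mod fs = 40 Hz.
40 Hz > fs/2 = 30 Hz, folds to fs − 40 Hz = 20 Hz.
148 Hz mod fs = 28 Hz.
28 Hz ≤ fs/2 = 30 Hz, appears at 28 Hz.
224 Hz mod fs = 44 Hz.
44 Hz > fs/2 = 30 Hz, folds to fs − 44 Hz = 16 Hz.
80 Hz and 100 Hz both map to 20 Hz.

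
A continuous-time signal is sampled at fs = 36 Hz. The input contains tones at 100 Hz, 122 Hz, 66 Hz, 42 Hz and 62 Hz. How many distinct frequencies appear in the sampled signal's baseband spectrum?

fs/2 = 18 Hz.
100 Hz mod fs = 28 Hz.
28 Hz > fs/2 = 18 Hz, folds to fs − 28 Hz = 8 Hz.
122 Hz mod fs = 14 Hz.
14 Hz ≤ fs/2 = 18 Hz, appears at 14 Hz.
66 Hz mod fs = 30 Hz.
30 Hz > fs/2 = 18 Hz, folds to fs − 30 Hz = 6 Hz.
42 Hz mod fs = 6 Hz.
6 Hz ≤ fs/2 = 18 Hz, appears at 6 Hz.
62 Hz mod fs = 26 Hz.
26 Hz > fs/2 = 18 Hz, folds to fs − 26 Hz = 10 Hz.
Distinct values: {6 Hz, 8 Hz, 10 Hz, 14 Hz} → 4.

4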